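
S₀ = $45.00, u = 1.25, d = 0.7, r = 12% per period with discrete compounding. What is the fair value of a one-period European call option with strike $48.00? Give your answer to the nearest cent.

Risk-neutral probability p = (1 + 0.12 − 0.7)/(1.25 − 0.7) = 0.4200/0.5500 = 0.7636
Terminal stock prices: S_u = 56.25, S_d = 31.5
Terminal payoffs (S − K): max(8.25, 0) = 8.25, max(-16.5, 0) = 0
Node 0 (S = 45): V_0 = 1/1.12·[0.7636·8.2500 + 0.2364·0.0000] = 5.6250

$5.63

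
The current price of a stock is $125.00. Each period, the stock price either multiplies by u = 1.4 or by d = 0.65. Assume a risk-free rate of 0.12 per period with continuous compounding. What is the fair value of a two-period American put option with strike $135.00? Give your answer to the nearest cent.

Risk-neutral probability p = (e^0.12 − 0.65)/(1.4 − 0.65) = 0.4775/0.7500 = 0.6367
Terminal stock prices: S_uu = 245, S_ud = 113.8, S_dd = 52.81
Terminal payoffs (K − S): max(-110, 0) = 0, max(21.25, 0) = 21.25, max(82.19, 0) = 82.19
Node u (S = 175): continuation = e^(−0.12)·[0.6367·0.0000 + 0.3633·21.2500] = 6.8478; exercise value = 0.0000 ≤ continuation, so V_u = 6.8478
Node d (S = 81.25): continuation = e^(−0.12)·[0.6367·21.2500 + 0.3633·82.1875] = 38.4843; exercise value = 53.7500 > continuation, so V_d = 53.7500 (exercise)
Node 0 (S = 125): continuation = e^(−0.12)·[0.6367·6.8478 + 0.3633·53.7500] = 21.1878; exercise value = 10.0000 ≤ continuation, so V_0 = 21.1878

$21.19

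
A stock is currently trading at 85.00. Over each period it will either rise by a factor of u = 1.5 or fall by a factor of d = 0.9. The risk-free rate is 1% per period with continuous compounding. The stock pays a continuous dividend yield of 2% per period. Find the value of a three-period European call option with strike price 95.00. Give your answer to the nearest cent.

Per-period risk-free factor R = e^0.01 = 1.0101; dividend-adjusted growth = e^(0.01−0.02) = 0.9900.
Risk-neutral probability p = (0.9900 − 0.9)/(1.5 − 0.9) = 0.0900/0.6000 = 0.1501
Terminal stock prices: S_uuu = 286.9, S_uud = 172.1, S_udd = 103.3, S_ddd = 61.97
Terminal payoffs (S − K): max(191.9, 0) = 191.9, max(77.12, 0) = 77.12, max(8.275, 0) = 8.275, max(-33.03, 0) = 0
Node uu (S = 191.2): V_uu = e^(−0.01)·[0.1501·191.8750 + 0.8499·77.1250] = 93.4083
Node ud (S = 114.8): V_ud = e^(−0.01)·[0.1501·77.1250 + 0.8499·8.2750] = 18.4231
Node dd (S = 68.85): V_dd = e^(−0.01)·[0.1501·8.2750 + 0.8499·0.0000] = 1.2296
Node u (S = 127.5): V_u = e^(−0.01)·[0.1501·93.4083 + 0.8499·18.4231] = 29.3818
Node d (S = 76.5): V_d = e^(−0.01)·[0.1501·18.4231 + 0.8499·1.2296] = 3.7721
Node 0 (S = 85): V_0 = e^(−0.01)·[0.1501·29.3818 + 0.8499·3.7721] = 7.5399

7.54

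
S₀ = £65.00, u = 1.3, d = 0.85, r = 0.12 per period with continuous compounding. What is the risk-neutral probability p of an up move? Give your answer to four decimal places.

Risk-neutral probability p = (e^0.12 − 0.85)/(1.3 − 0.85) = 0.2775/0.4500 = 0.6167

p = 0.6167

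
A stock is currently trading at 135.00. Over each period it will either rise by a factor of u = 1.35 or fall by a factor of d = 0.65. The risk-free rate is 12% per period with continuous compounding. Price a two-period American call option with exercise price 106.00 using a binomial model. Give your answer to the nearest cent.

Risk-neutral probability p = (e^0.12 − 0.65)/(1.35 − 0.65) = 0.4775/0.7000 = 0.6821
Terminal stock prices: S_uu = 246, S_ud = 118.5, S_dd = 57.04
Terminal payoffs (S − K): max(140, 0) = 140, max(12.46, 0) = 12.46, max(-48.96, 0) = 0
Node u (S = 182.2): continuation = e^(−0.12)·[0.6821·140.0375 + 0.3179·12.4625] = 88.2364; exercise value = 76.2500 ≤ continuation, so V_u = 88.2364
Node d (S = 87.75): continuation = e^(−0.12)·[0.6821·12.4625 + 0.3179·0.0000] = 7.5398; exercise value = 0.0000 ≤ continuation, so V_d = 7.5398
Node 0 (S = 135): continuation = e^(−0.12)·[0.6821·88.2364 + 0.3179·7.5398] = 55.5089; exercise value = 29.0000 ≤ continuation, so V_0 = 55.5089

55.51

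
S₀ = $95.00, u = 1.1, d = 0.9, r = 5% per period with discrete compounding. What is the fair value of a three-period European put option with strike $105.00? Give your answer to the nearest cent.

$3.52

Risk-neutral probability p = (1 + 0.05 − 0.9)/(1.1 − 0.9) = 0.1500/0.2000 = 0.7500
Terminal stock prices: S_uuu = 126.4, S_uud = 103.5, S_udd = 84.65, S_ddd = 69.26
Terminal payoffs (K − S): max(-21.45, 0) = 0, max(1.545, 0) = 1.545, max(20.35, 0) = 20.35, max(35.74, 0) = 35.74
Node uu (S = 115): V_uu = 1/1.05·[0.7500·0.0000 + 0.2500·1.5450] = 0.3679
Node ud (S = 94.05): V_ud = 1/1.05·[0.7500·1.5450 + 0.2500·20.3550] = 5.9500
Node dd (S = 76.95): V_dd = 1/1.05·[0.7500·20.3550 + 0.2500·35.7450] = 23.0500
Node u (S = 104.5): V_u = 1/1.05·[0.7500·0.3679 + 0.2500·5.9500] = 1.6794
Node d (S = 85.5): V_d = 1/1.05·[0.7500·5.9500 + 0.2500·23.0500] = 9.7381
Node 0 (S = 95): V_0 = 1/1.05·[0.7500·1.6794 + 0.2500·9.7381] = 3.5182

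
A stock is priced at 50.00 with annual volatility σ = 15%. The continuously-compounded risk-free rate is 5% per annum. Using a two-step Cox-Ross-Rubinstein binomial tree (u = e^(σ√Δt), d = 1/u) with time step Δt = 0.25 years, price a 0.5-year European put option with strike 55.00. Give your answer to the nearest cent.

CRR parameters: u = e^(σ√Δt) = e^(0.15·√0.25) = 1.0779, d = 1/u = 0.9277
Per-period rate: rΔt = 0.05·0.25 = 0.0125, so R = e^0.0125 = 1.0126
Risk-neutral probability p = (e^0.0125 − 0.9277)/(1.0779 − 0.9277) = 0.0848/0.1501 = 0.5650
Terminal stock prices: S_uu = 58.09, S_ud = 50, S_dd = 43.04
Terminal payoffs (K − S): max(-3.092, 0) = 0, max(5, 0) = 5, max(11.96, 0) = 11.96
Node u (S = 53.89): V_u = e^(−0.0125)·[0.5650·0.0000 + 0.4350·5.0000] = 2.1478
Node d (S = 46.39): V_d = e^(−0.0125)·[0.5650·5.0000 + 0.4350·11.9646] = 7.9296
Node 0 (S = 50): V_0 = e^(−0.0125)·[0.5650·2.1478 + 0.4350·7.9296] = 4.6048

4.60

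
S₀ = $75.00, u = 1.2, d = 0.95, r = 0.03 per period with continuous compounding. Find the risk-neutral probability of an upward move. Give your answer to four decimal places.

Risk-neutral probability p = (e^0.03 − 0.95)/(1.2 − 0.95) = 0.0805/0.2500 = 0.3218

p = 0.3218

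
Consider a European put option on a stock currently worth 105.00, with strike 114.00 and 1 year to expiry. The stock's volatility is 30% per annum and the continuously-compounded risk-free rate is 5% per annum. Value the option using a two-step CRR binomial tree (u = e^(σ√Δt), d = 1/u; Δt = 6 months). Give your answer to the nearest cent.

CRR parameters: u = e^(σ√Δt) = e^(0.3·√0.5) = 1.2363, d = 1/u = 0.8089
Per-period rate: rΔt = 0.05·0.5 = 0.025, so R = e^0.025 = 1.0253
Risk-neutral probability p = (e^0.025 − 0.8089)/(1.2363 − 0.8089) = 0.2165/0.4275 = 0.5064
Terminal stock prices: S_uu = 160.5, S_ud = 105, S_dd = 68.7
Terminal payoffs (K − S): max(-46.49, 0) = 0, max(9, 0) = 9, max(45.3, 0) = 45.3
Node u (S = 129.8): V_u = e^(−0.025)·[0.5064·0.0000 + 0.4936·9.0000] = 4.3328
Node d (S = 84.93): V_d = e^(−0.025)·[0.5064·9.0000 + 0.4936·45.3036] = 26.2553
Node 0 (S = 105): V_0 = e^(−0.025)·[0.5064·4.3328 + 0.4936·26.2553] = 14.7798

14.78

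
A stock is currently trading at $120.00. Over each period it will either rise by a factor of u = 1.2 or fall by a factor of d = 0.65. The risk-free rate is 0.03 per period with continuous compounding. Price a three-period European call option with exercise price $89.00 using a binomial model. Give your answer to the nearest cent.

Risk-neutral probability p = (e^0.03 − 0.65)/(1.2 − 0.65) = 0.3805/0.5500 = 0.6917
Terminal stock prices: S_uuu = 207.4, S_uud = 112.3, S_udd = 60.84, S_ddd = 32.95
Terminal payoffs (S − K): max(118.4, 0) = 118.4, max(23.32, 0) = 23.32, max(-28.16, 0) = 0, max(-56.05, 0) = 0
Node uu (S = 172.8): V_uu = e^(−0.03)·[0.6917·118.3600 + 0.3083·23.3200] = 86.4303
Node ud (S = 93.6): V_ud = e^(−0.03)·[0.6917·23.3200 + 0.3083·0.0000] = 15.6545
Node dd (S = 50.7): V_dd = e^(−0.03)·[0.6917·0.0000 + 0.3083·0.0000] = 0.0000
Node u (S = 144): V_u = e^(−0.03)·[0.6917·86.4303 + 0.3083·15.6545] = 62.7031
Node d (S = 78): V_d = e^(−0.03)·[0.6917·15.6545 + 0.3083·0.0000] = 10.5087
Node 0 (S = 120): V_0 = e^(−0.03)·[0.6917·62.7031 + 0.3083·10.5087] = 45.2358

$45.24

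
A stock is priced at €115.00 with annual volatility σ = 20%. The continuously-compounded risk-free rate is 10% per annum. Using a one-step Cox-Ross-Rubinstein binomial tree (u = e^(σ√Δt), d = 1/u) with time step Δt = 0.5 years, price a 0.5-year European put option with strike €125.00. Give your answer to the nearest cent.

CRR parameters: u = e^(σ√Δt) = e^(0.2·√0.5) = 1.1519, d = 1/u = 0.8681
Per-period rate: rΔt = 0.1·0.5 = 0.05, so R = e^0.05 = 1.0513
Risk-neutral probability p = (e^0.05 − 0.8681)/(1.1519 − 0.8681) = 0.1831/0.2838 = 0.6454
Terminal stock prices: S_u = 132.5, S_d = 99.83
Terminal payoffs (K − S): max(-7.47, 0) = 0, max(25.17, 0) = 25.17
Node 0 (S = 115): V_0 = e^(−0.05)·[0.6454·0.0000 + 0.3546·25.1658] = 8.4893

€8.49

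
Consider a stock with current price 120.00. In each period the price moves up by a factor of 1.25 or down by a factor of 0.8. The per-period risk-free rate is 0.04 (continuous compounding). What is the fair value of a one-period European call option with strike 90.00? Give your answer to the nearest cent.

33.53

Risk-neutral probability p = (e^0.04 − 0.8)/(1.25 − 0.8) = 0.2408/0.4500 = 0.5351
Terminal stock prices: S_u = 150, S_d = 96
Terminal payoffs (S − K): max(60, 0) = 60, max(6, 0) = 6
Node 0 (S = 120): V_0 = e^(−0.04)·[0.5351·60.0000 + 0.4649·6.0000] = 33.5290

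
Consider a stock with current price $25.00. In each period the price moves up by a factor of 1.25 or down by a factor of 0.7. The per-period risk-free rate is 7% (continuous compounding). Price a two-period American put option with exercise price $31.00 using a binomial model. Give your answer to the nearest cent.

Risk-neutral probability p = (e^0.07 − 0.7)/(1.25 − 0.7) = 0.3725/0.5500 = 0.6773
Terminal stock prices: S_uu = 39.06, S_ud = 21.88, S_dd = 12.25
Terminal payoffs (K − S): max(-8.062, 0) = 0, max(9.125, 0) = 9.125, max(18.75, 0) = 18.75
Node u (S = 31.25): continuation = e^(−0.07)·[0.6773·0.0000 + 0.3227·9.1250] = 2.7457; exercise value = 0.0000 ≤ continuation, so V_u = 2.7457
Node d (S = 17.5): continuation = e^(−0.07)·[0.6773·9.1250 + 0.3227·18.7500] = 11.4042; exercise value = 13.5000 > continuation, so V_d = 13.5000 (exercise)
Node 0 (S = 25): continuation = e^(−0.07)·[0.6773·2.7457 + 0.3227·13.5000] = 5.7960; exercise value = 6.0000 > continuation, so V_0 = 6.0000 (exercise)

$6.00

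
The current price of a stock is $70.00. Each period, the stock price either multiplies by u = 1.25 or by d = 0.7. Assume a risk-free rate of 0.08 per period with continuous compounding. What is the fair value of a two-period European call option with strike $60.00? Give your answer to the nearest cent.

Risk-neutral probability p = (e^0.08 − 0.7)/(1.25 − 0.7) = 0.3833/0.5500 = 0.6969
Terminal stock prices: S_uu = 109.4, S_ud = 61.25, S_dd = 34.3
Terminal payoffs (S − K): max(49.38, 0) = 49.38, max(1.25, 0) = 1.25, max(-25.7, 0) = 0
Node u (S = 87.5): V_u = e^(−0.08)·[0.6969·49.3750 + 0.3031·1.2500] = 32.1130
Node d (S = 49): V_d = e^(−0.08)·[0.6969·1.2500 + 0.3031·0.0000] = 0.8041
Node 0 (S = 70): V_0 = e^(−0.08)·[0.6969·32.1130 + 0.3031·0.8041] = 20.8835

$20.88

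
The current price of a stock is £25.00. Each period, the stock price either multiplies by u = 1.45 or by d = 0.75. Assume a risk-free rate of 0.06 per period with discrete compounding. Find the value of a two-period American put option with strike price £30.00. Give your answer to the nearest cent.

Risk-neutral probability p = (1 + 0.06 − 0.75)/(1.45 − 0.75) = 0.3100/0.7000 = 0.4429
Terminal stock prices: S_uu = 52.56, S_ud = 27.19, S_dd = 14.06
Terminal payoffs (K − S): max(-22.56, 0) = 0, max(2.812, 0) = 2.812, max(15.94, 0) = 15.94
Node u (S = 36.25): continuation = 1/1.06·[0.4429·0.0000 + 0.5571·2.8125] = 1.4783; exercise value = 0.0000 ≤ continuation, so V_u = 1.4783
Node d (S = 18.75): continuation = 1/1.06·[0.4429·2.8125 + 0.5571·15.9375] = 9.5519; exercise value = 11.2500 > continuation, so V_d = 11.2500 (exercise)
Node 0 (S = 25): continuation = 1/1.06·[0.4429·1.4783 + 0.5571·11.2500] = 6.5307; exercise value = 5.0000 ≤ continuation, so V_0 = 6.5307

£6.53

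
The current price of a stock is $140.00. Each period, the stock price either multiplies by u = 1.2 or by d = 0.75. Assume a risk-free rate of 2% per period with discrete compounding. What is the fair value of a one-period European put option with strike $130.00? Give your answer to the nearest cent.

Risk-neutral probability p = (1 + 0.02 − 0.75)/(1.2 − 0.75) = 0.2700/0.4500 = 0.6000
Terminal stock prices: S_u = 168, S_d = 105
Terminal payoffs (K − S): max(-38, 0) = 0, max(25, 0) = 25
Node 0 (S = 140): V_0 = 1/1.02·[0.6000·0.0000 + 0.4000·25.0000] = 9.8039

$9.80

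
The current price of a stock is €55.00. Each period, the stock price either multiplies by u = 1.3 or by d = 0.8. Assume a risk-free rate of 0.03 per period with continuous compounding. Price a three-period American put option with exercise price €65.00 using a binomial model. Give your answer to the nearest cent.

€13.34

Risk-neutral probability p = (e^0.03 − 0.8)/(1.3 − 0.8) = 0.2305/0.5000 = 0.4609
Terminal stock prices: S_uuu = 120.8, S_uud = 74.36, S_udd = 45.76, S_ddd = 28.16
Terminal payoffs (K − S): max(-55.84, 0) = 0, max(-9.36, 0) = 0, max(19.24, 0) = 19.24, max(36.84, 0) = 36.84
Node uu (S = 92.95): continuation = e^(−0.03)·[0.4609·0.0000 + 0.5391·0.0000] = 0.0000; exercise value = 0.0000 ≤ continuation, so V_uu = 0.0000
Node ud (S = 57.2): continuation = e^(−0.03)·[0.4609·0.0000 + 0.5391·19.2400] = 10.0656; exercise value = 7.8000 ≤ continuation, so V_ud = 10.0656
Node dd (S = 35.2): continuation = e^(−0.03)·[0.4609·19.2400 + 0.5391·36.8400] = 27.8790; exercise value = 29.8000 > continuation, so V_dd = 29.8000 (exercise)
Node u (S = 71.5): continuation = e^(−0.03)·[0.4609·0.0000 + 0.5391·10.0656] = 5.2659; exercise value = 0.0000 ≤ continuation, so V_u = 5.2659
Node d (S = 44): continuation = e^(−0.03)·[0.4609·10.0656 + 0.5391·29.8000] = 20.0923; exercise value = 21.0000 > continuation, so V_d = 21.0000 (exercise)
Node 0 (S = 55): continuation = e^(−0.03)·[0.4609·5.2659 + 0.5391·21.0000] = 13.3417; exercise value = 10.0000 ≤ continuation, so V_0 = 13.3417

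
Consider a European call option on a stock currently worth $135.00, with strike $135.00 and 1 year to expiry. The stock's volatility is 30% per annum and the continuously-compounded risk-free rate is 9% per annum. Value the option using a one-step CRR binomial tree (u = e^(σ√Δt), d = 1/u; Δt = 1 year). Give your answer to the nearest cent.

CRR parameters: u = e^(σ√Δt) = e^(0.3·√1) = 1.3499, d = 1/u = 0.7408
Per-period rate: rΔt = 0.09·1 = 0.09, so R = e^0.09 = 1.0942
Risk-neutral probability p = (e^0.09 − 0.7408)/(1.3499 − 0.7408) = 0.3534/0.6090 = 0.5802
Terminal stock prices: S_u = 182.2, S_d = 100
Terminal payoffs (S − K): max(47.23, 0) = 47.23, max(-34.99, 0) = 0
Node 0 (S = 135): V_0 = e^(−0.09)·[0.5802·47.2309 + 0.4198·0.0000] = 25.0442

$25.04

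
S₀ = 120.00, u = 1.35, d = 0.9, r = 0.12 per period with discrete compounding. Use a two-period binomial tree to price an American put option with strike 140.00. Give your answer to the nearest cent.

20.00

Risk-neutral probability p = (1 + 0.12 − 0.9)/(1.35 − 0.9) = 0.2200/0.4500 = 0.4889
Terminal stock prices: S_uu = 218.7, S_ud = 145.8, S_dd = 97.2
Terminal payoffs (K − S): max(-78.7, 0) = 0, max(-5.8, 0) = 0, max(42.8, 0) = 42.8
Node u (S = 162): continuation = 1/1.12·[0.4889·0.0000 + 0.5111·0.0000] = 0.0000; exercise value = 0.0000 ≤ continuation, so V_u = 0.0000
Node d (S = 108): continuation = 1/1.12·[0.4889·0.0000 + 0.5111·42.8000] = 19.5317; exercise value = 32.0000 > continuation, so V_d = 32.0000 (exercise)
Node 0 (S = 120): continuation = 1/1.12·[0.4889·0.0000 + 0.5111·32.0000] = 14.6032; exercise value = 20.0000 > continuation, so V_0 = 20.0000 (exercise)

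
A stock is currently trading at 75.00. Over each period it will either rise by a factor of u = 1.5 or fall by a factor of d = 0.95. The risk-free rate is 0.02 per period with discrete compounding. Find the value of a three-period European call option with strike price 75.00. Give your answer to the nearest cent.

11.03

Risk-neutral probability p = (1 + 0.02 − 0.95)/(1.5 − 0.95) = 0.0700/0.5500 = 0.1273
Terminal stock prices: S_uuu = 253.1, S_uud = 160.3, S_udd = 101.5, S_ddd = 64.3
Terminal payoffs (S − K): max(178.1, 0) = 178.1, max(85.31, 0) = 85.31, max(26.53, 0) = 26.53, max(-10.7, 0) = 0
Node uu (S = 168.8): V_uu = 1/1.02·[0.1273·178.1250 + 0.8727·85.3125] = 95.2206
Node ud (S = 106.9): V_ud = 1/1.02·[0.1273·85.3125 + 0.8727·26.5312] = 33.3456
Node dd (S = 67.69): V_dd = 1/1.02·[0.1273·26.5312 + 0.8727·0.0000] = 3.3105
Node u (S = 112.5): V_u = 1/1.02·[0.1273·95.2206 + 0.8727·33.3456] = 40.4123
Node d (S = 71.25): V_d = 1/1.02·[0.1273·33.3456 + 0.8727·3.3105] = 6.9933
Node 0 (S = 75): V_0 = 1/1.02·[0.1273·40.4123 + 0.8727·6.9933] = 11.0261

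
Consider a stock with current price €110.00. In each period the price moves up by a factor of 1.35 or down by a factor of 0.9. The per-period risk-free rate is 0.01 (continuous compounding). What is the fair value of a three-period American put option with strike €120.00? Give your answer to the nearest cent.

€17.29

Risk-neutral probability p = (e^0.01 − 0.9)/(1.35 − 0.9) = 0.1101/0.4500 = 0.2446
Terminal stock prices: S_uuu = 270.6, S_uud = 180.4, S_udd = 120.3, S_ddd = 80.19
Terminal payoffs (K − S): max(-150.6, 0) = 0, max(-60.43, 0) = 0, max(-0.285, 0) = 0, max(39.81, 0) = 39.81
Node uu (S = 200.5): continuation = e^(−0.01)·[0.2446·0.0000 + 0.7554·0.0000] = 0.0000; exercise value = 0.0000 ≤ continuation, so V_uu = 0.0000
Node ud (S = 133.7): continuation = e^(−0.01)·[0.2446·0.0000 + 0.7554·0.0000] = 0.0000; exercise value = 0.0000 ≤ continuation, so V_ud = 0.0000
Node dd (S = 89.1): continuation = e^(−0.01)·[0.2446·0.0000 + 0.7554·39.8100] = 29.7750; exercise value = 30.9000 > continuation, so V_dd = 30.9000 (exercise)
Node u (S = 148.5): continuation = e^(−0.01)·[0.2446·0.0000 + 0.7554·0.0000] = 0.0000; exercise value = 0.0000 ≤ continuation, so V_u = 0.0000
Node d (S = 99): continuation = e^(−0.01)·[0.2446·0.0000 + 0.7554·30.9000] = 23.1110; exercise value = 21.0000 ≤ continuation, so V_d = 23.1110
Node 0 (S = 110): continuation = e^(−0.01)·[0.2446·0.0000 + 0.7554·23.1110] = 17.2853; exercise value = 10.0000 ≤ continuation, so V_0 = 17.2853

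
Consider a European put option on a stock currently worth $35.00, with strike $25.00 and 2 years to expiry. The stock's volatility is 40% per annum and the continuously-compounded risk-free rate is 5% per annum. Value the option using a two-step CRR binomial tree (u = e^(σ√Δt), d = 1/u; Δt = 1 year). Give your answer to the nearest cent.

$2.41

CRR parameters: u = e^(σ√Δt) = e^(0.4·√1) = 1.4918, d = 1/u = 0.6703
Per-period rate: rΔt = 0.05·1 = 0.05, so R = e^0.05 = 1.0513
Risk-neutral probability p = (e^0.05 − 0.6703)/(1.4918 − 0.6703) = 0.3810/0.8215 = 0.4637
Terminal stock prices: S_uu = 77.89, S_ud = 35, S_dd = 15.73
Terminal payoffs (K − S): max(-52.89, 0) = 0, max(-10, 0) = 0, max(9.273, 0) = 9.273
Node u (S = 52.21): V_u = e^(−0.05)·[0.4637·0.0000 + 0.5363·0.0000] = 0.0000
Node d (S = 23.46): V_d = e^(−0.05)·[0.4637·0.0000 + 0.5363·9.2735] = 4.7306
Node 0 (S = 35): V_0 = e^(−0.05)·[0.4637·0.0000 + 0.5363·4.7306] = 2.4132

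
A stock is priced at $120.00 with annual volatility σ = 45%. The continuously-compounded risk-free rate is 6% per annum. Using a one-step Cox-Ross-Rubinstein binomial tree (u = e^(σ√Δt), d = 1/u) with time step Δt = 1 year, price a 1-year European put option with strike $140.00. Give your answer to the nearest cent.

CRR parameters: u = e^(σ√Δt) = e^(0.45·√1) = 1.5683, d = 1/u = 0.6376
Per-period rate: rΔt = 0.06·1 = 0.06, so R = e^0.06 = 1.0618
Risk-neutral probability p = (e^0.06 − 0.6376)/(1.5683 − 0.6376) = 0.4242/0.9307 = 0.4558
Terminal stock prices: S_u = 188.2, S_d = 76.52
Terminal payoffs (K − S): max(-48.2, 0) = 0, max(63.48, 0) = 63.48
Node 0 (S = 120): V_0 = e^(−0.06)·[0.4558·0.0000 + 0.5442·63.4846] = 32.5362

$32.54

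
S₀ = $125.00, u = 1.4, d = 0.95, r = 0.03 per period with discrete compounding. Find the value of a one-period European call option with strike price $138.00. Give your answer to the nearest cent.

$6.39

Risk-neutral probability p = (1 + 0.03 − 0.95)/(1.4 − 0.95) = 0.0800/0.4500 = 0.1778
Terminal stock prices: S_u = 175, S_d = 118.8
Terminal payoffs (S − K): max(37, 0) = 37, max(-19.25, 0) = 0
Node 0 (S = 125): V_0 = 1/1.03·[0.1778·37.0000 + 0.8222·0.0000] = 6.3862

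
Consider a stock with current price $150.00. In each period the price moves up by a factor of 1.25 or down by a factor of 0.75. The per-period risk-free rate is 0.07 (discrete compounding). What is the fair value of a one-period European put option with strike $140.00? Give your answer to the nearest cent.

Risk-neutral probability p = (1 + 0.07 − 0.75)/(1.25 − 0.75) = 0.3200/0.5000 = 0.6400
Terminal stock prices: S_u = 187.5, S_d = 112.5
Terminal payoffs (K − S): max(-47.5, 0) = 0, max(27.5, 0) = 27.5
Node 0 (S = 150): V_0 = 1/1.07·[0.6400·0.0000 + 0.3600·27.5000] = 9.2523

$9.25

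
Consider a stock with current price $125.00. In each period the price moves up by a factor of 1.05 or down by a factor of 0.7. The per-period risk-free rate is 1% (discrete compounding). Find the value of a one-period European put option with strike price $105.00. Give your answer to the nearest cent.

$1.98

Risk-neutral probability p = (1 + 0.01 − 0.7)/(1.05 − 0.7) = 0.3100/0.3500 = 0.8857
Terminal stock prices: S_u = 131.2, S_d = 87.5
Terminal payoffs (K − S): max(-26.25, 0) = 0, max(17.5, 0) = 17.5
Node 0 (S = 125): V_0 = 1/1.01·[0.8857·0.0000 + 0.1143·17.5000] = 1.9802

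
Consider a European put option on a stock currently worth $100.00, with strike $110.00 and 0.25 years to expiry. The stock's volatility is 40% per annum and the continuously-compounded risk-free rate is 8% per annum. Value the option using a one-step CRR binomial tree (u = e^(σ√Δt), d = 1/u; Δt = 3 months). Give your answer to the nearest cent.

$13.78

CRR parameters: u = e^(σ√Δt) = e^(0.4·√0.25) = 1.2214, d = 1/u = 0.8187
Per-period rate: rΔt = 0.08·0.25 = 0.02, so R = e^0.02 = 1.0202
Risk-neutral probability p = (e^0.02 − 0.8187)/(1.2214 − 0.8187) = 0.2015/0.4027 = 0.5003
Terminal stock prices: S_u = 122.1, S_d = 81.87
Terminal payoffs (K − S): max(-12.14, 0) = 0, max(28.13, 0) = 28.13
Node 0 (S = 100): V_0 = e^(−0.02)·[0.5003·0.0000 + 0.4997·28.1269] = 13.7758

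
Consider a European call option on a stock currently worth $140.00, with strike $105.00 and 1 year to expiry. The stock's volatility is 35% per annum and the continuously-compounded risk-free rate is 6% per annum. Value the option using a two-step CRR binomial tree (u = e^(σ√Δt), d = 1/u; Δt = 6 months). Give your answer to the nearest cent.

CRR parameters: u = e^(σ√Δt) = e^(0.35·√0.5) = 1.2808, d = 1/u = 0.7808
Per-period rate: rΔt = 0.06·0.5 = 0.03, so R = e^0.03 = 1.0305
Risk-neutral probability p = (e^0.03 − 0.7808)/(1.2808 − 0.7808) = 0.2497/0.5000 = 0.4993
Terminal stock prices: S_uu = 229.7, S_ud = 140, S_dd = 85.34
Terminal payoffs (S − K): max(124.7, 0) = 124.7, max(35, 0) = 35, max(-19.66, 0) = 0
Node u (S = 179.3): V_u = e^(−0.03)·[0.4993·124.6640 + 0.5007·35.0000] = 77.4157
Node d (S = 109.3): V_d = e^(−0.03)·[0.4993·35.0000 + 0.5007·0.0000] = 16.9606
Node 0 (S = 140): V_0 = e^(−0.03)·[0.4993·77.4157 + 0.5007·16.9606] = 45.7551

$45.76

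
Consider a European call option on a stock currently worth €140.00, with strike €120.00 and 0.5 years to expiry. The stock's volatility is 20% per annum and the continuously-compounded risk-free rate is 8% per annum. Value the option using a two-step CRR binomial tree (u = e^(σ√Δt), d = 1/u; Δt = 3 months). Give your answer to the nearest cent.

€25.63

CRR parameters: u = e^(σ√Δt) = e^(0.2·√0.25) = 1.1052, d = 1/u = 0.9048
Per-period rate: rΔt = 0.08·0.25 = 0.02, so R = e^0.02 = 1.0202
Risk-neutral probability p = (e^0.02 − 0.9048)/(1.1052 − 0.9048) = 0.1154/0.2003 = 0.5759
Terminal stock prices: S_uu = 171, S_ud = 140, S_dd = 114.6
Terminal payoffs (S − K): max(51, 0) = 51, max(20, 0) = 20, max(-5.378, 0) = 0
Node u (S = 154.7): V_u = e^(−0.02)·[0.5759·50.9964 + 0.4241·20.0000] = 37.1001
Node d (S = 126.7): V_d = e^(−0.02)·[0.5759·20.0000 + 0.4241·0.0000] = 11.2891
Node 0 (S = 140): V_0 = e^(−0.02)·[0.5759·37.1001 + 0.4241·11.2891] = 25.6348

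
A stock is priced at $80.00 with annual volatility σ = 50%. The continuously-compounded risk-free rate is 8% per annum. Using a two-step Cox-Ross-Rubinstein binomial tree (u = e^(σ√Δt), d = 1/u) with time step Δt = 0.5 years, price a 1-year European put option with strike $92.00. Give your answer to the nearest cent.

CRR parameters: u = e^(σ√Δt) = e^(0.5·√0.5) = 1.4241, d = 1/u = 0.7022
Per-period rate: rΔt = 0.08·0.5 = 0.04, so R = e^0.04 = 1.0408
Risk-neutral probability p = (e^0.04 − 0.7022)/(1.4241 − 0.7022) = 0.3386/0.7219 = 0.4691
Terminal stock prices: S_uu = 162.2, S_ud = 80, S_dd = 39.45
Terminal payoffs (K − S): max(-70.25, 0) = 0, max(12, 0) = 12, max(52.55, 0) = 52.55
Node u (S = 113.9): V_u = e^(−0.04)·[0.4691·0.0000 + 0.5309·12.0000] = 6.1216
Node d (S = 56.18): V_d = e^(−0.04)·[0.4691·12.0000 + 0.5309·52.5545] = 32.2175
Node 0 (S = 80): V_0 = e^(−0.04)·[0.4691·6.1216 + 0.5309·32.2175] = 19.1939

$19.19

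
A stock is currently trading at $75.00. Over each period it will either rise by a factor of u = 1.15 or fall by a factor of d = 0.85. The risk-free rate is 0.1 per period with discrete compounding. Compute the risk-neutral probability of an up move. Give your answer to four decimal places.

p = 0.8333

Risk-neutral probability p = (1 + 0.1 − 0.85)/(1.15 − 0.85) = 0.2500/0.3000 = 0.8333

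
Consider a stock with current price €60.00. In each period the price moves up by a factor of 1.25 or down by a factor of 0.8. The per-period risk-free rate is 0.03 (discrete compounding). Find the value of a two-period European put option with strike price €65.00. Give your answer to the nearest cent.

Risk-neutral probability p = (1 + 0.03 − 0.8)/(1.25 − 0.8) = 0.2300/0.4500 = 0.5111
Terminal stock prices: S_uu = 93.75, S_ud = 60, S_dd = 38.4
Terminal payoffs (K − S): max(-28.75, 0) = 0, max(5, 0) = 5, max(26.6, 0) = 26.6
Node u (S = 75): V_u = 1/1.03·[0.5111·0.0000 + 0.4889·5.0000] = 2.3732
Node d (S = 48): V_d = 1/1.03·[0.5111·5.0000 + 0.4889·26.6000] = 15.1068
Node 0 (S = 60): V_0 = 1/1.03·[0.5111·2.3732 + 0.4889·15.1068] = 8.3481

€8.35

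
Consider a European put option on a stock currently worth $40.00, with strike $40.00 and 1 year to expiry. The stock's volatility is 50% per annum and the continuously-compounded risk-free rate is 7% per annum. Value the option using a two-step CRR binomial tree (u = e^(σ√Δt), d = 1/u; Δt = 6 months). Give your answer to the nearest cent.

$5.48

CRR parameters: u = e^(σ√Δt) = e^(0.5·√0.5) = 1.4241, d = 1/u = 0.7022
Per-period rate: rΔt = 0.07·0.5 = 0.035, so R = e^0.035 = 1.0356
Risk-neutral probability p = (e^0.035 − 0.7022)/(1.4241 − 0.7022) = 0.3334/0.7219 = 0.4619
Terminal stock prices: S_uu = 81.12, S_ud = 40, S_dd = 19.72
Terminal payoffs (K − S): max(-41.12, 0) = 0, max(0, 0) = 0, max(20.28, 0) = 20.28
Node u (S = 56.96): V_u = e^(−0.035)·[0.4619·0.0000 + 0.5381·0.0000] = 0.0000
Node d (S = 28.09): V_d = e^(−0.035)·[0.4619·0.0000 + 0.5381·20.2773] = 10.5367
Node 0 (S = 40): V_0 = e^(−0.035)·[0.4619·0.0000 + 0.5381·10.5367] = 5.4752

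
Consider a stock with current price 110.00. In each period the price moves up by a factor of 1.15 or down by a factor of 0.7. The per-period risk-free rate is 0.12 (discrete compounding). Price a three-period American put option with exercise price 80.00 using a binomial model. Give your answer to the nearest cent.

Risk-neutral probability p = (1 + 0.12 − 0.7)/(1.15 − 0.7) = 0.4200/0.4500 = 0.9333
Terminal stock prices: S_uuu = 167.3, S_uud = 101.8, S_udd = 61.98, S_ddd = 37.73
Terminal payoffs (K − S): max(-87.3, 0) = 0, max(-21.83, 0) = 0, max(18.02, 0) = 18.02, max(42.27, 0) = 42.27
Node uu (S = 145.5): continuation = 1/1.12·[0.9333·0.0000 + 0.0667·0.0000] = 0.0000; exercise value = 0.0000 ≤ continuation, so V_uu = 0.0000
Node ud (S = 88.55): continuation = 1/1.12·[0.9333·0.0000 + 0.0667·18.0150] = 1.0723; exercise value = 0.0000 ≤ continuation, so V_ud = 1.0723
Node dd (S = 53.9): continuation = 1/1.12·[0.9333·18.0150 + 0.0667·42.2700] = 17.5286; exercise value = 26.1000 > continuation, so V_dd = 26.1000 (exercise)
Node u (S = 126.5): continuation = 1/1.12·[0.9333·0.0000 + 0.0667·1.0723] = 0.0638; exercise value = 0.0000 ≤ continuation, so V_u = 0.0638
Node d (S = 77): continuation = 1/1.12·[0.9333·1.0723 + 0.0667·26.1000] = 2.4472; exercise value = 3.0000 > continuation, so V_d = 3.0000 (exercise)
Node 0 (S = 110): continuation = 1/1.12·[0.9333·0.0638 + 0.0667·3.0000] = 0.2318; exercise value = 0.0000 ≤ continuation, so V_0 = 0.2318

0.23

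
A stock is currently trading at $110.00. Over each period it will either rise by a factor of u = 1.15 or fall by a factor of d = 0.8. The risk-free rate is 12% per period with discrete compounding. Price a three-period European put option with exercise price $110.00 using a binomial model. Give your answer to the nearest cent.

$0.44

Risk-neutral probability p = (1 + 0.12 − 0.8)/(1.15 − 0.8) = 0.3200/0.3500 = 0.9143
Terminal stock prices: S_uuu = 167.3, S_uud = 116.4, S_udd = 80.96, S_ddd = 56.32
Terminal payoffs (K − S): max(-57.3, 0) = 0, max(-6.38, 0) = 0, max(29.04, 0) = 29.04, max(53.68, 0) = 53.68
Node uu (S = 145.5): V_uu = 1/1.12·[0.9143·0.0000 + 0.0857·0.0000] = 0.0000
Node ud (S = 101.2): V_ud = 1/1.12·[0.9143·0.0000 + 0.0857·29.0400] = 2.2224
Node dd (S = 70.4): V_dd = 1/1.12·[0.9143·29.0400 + 0.0857·53.6800] = 27.8143
Node u (S = 126.5): V_u = 1/1.12·[0.9143·0.0000 + 0.0857·2.2224] = 0.1701
Node d (S = 88): V_d = 1/1.12·[0.9143·2.2224 + 0.0857·27.8143] = 3.9429
Node 0 (S = 110): V_0 = 1/1.12·[0.9143·0.1701 + 0.0857·3.9429] = 0.4406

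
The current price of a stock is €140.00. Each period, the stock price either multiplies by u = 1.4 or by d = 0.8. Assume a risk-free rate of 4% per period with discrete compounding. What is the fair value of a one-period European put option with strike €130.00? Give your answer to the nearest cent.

Risk-neutral probability p = (1 + 0.04 − 0.8)/(1.4 − 0.8) = 0.2400/0.6000 = 0.4000
Terminal stock prices: S_u = 196, S_d = 112
Terminal payoffs (K − S): max(-66, 0) = 0, max(18, 0) = 18
Node 0 (S = 140): V_0 = 1/1.04·[0.4000·0.0000 + 0.6000·18.0000] = 10.3846

€10.38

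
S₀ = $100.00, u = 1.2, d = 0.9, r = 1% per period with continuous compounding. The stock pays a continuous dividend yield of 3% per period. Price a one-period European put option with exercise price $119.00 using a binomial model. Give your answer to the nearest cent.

Per-period risk-free factor R = e^0.01 = 1.0101; dividend-adjusted growth = e^(0.01−0.03) = 0.9802.
Risk-neutral probability p = (0.9802 − 0.9)/(1.2 − 0.9) = 0.0802/0.3000 = 0.2673
Terminal stock prices: S_u = 120, S_d = 90
Terminal payoffs (K − S): max(-1, 0) = 0, max(29, 0) = 29
Node 0 (S = 100): V_0 = e^(−0.01)·[0.2673·0.0000 + 0.7327·29.0000] = 21.0360

$21.04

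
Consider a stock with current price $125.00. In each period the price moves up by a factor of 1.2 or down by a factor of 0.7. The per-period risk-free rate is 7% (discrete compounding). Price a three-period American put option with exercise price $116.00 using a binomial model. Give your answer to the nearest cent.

$8.77

Risk-neutral probability p = (1 + 0.07 − 0.7)/(1.2 − 0.7) = 0.3700/0.5000 = 0.7400
Terminal stock prices: S_uuu = 216, S_uud = 126, S_udd = 73.5, S_ddd = 42.87
Terminal payoffs (K − S): max(-100, 0) = 0, max(-10, 0) = 0, max(42.5, 0) = 42.5, max(73.12, 0) = 73.12
Node uu (S = 180): continuation = 1/1.07·[0.7400·0.0000 + 0.2600·0.0000] = 0.0000; exercise value = 0.0000 ≤ continuation, so V_uu = 0.0000
Node ud (S = 105): continuation = 1/1.07·[0.7400·0.0000 + 0.2600·42.5000] = 10.3271; exercise value = 11.0000 > continuation, so V_ud = 11.0000 (exercise)
Node dd (S = 61.25): continuation = 1/1.07·[0.7400·42.5000 + 0.2600·73.1250] = 47.1612; exercise value = 54.7500 > continuation, so V_dd = 54.7500 (exercise)
Node u (S = 150): continuation = 1/1.07·[0.7400·0.0000 + 0.2600·11.0000] = 2.6729; exercise value = 0.0000 ≤ continuation, so V_u = 2.6729
Node d (S = 87.5): continuation = 1/1.07·[0.7400·11.0000 + 0.2600·54.7500] = 20.9112; exercise value = 28.5000 > continuation, so V_d = 28.5000 (exercise)
Node 0 (S = 125): continuation = 1/1.07·[0.7400·2.6729 + 0.2600·28.5000] = 8.7738; exercise value = 0.0000 ≤ continuation, so V_0 = 8.7738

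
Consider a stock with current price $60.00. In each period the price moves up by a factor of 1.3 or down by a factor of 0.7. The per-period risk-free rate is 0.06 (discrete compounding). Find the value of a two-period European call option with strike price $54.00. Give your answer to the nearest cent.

$15.44

Risk-neutral probability p = (1 + 0.06 − 0.7)/(1.3 − 0.7) = 0.3600/0.6000 = 0.6000
Terminal stock prices: S_uu = 101.4, S_ud = 54.6, S_dd = 29.4
Terminal payoffs (S − K): max(47.4, 0) = 47.4, max(0.6, 0) = 0.6, max(-24.6, 0) = 0
Node u (S = 78): V_u = 1/1.06·[0.6000·47.4000 + 0.4000·0.6000] = 27.0566
Node d (S = 42): V_d = 1/1.06·[0.6000·0.6000 + 0.4000·0.0000] = 0.3396
Node 0 (S = 60): V_0 = 1/1.06·[0.6000·27.0566 + 0.4000·0.3396] = 15.4432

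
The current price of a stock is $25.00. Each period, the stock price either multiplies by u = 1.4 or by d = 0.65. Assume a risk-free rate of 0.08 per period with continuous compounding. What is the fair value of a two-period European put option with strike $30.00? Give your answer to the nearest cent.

$5.97

Risk-neutral probability p = (e^0.08 − 0.65)/(1.4 − 0.65) = 0.4333/0.7500 = 0.5777
Terminal stock prices: S_uu = 49, S_ud = 22.75, S_dd = 10.56
Terminal payoffs (K − S): max(-19, 0) = 0, max(7.25, 0) = 7.25, max(19.44, 0) = 19.44
Node u (S = 35): V_u = e^(−0.08)·[0.5777·0.0000 + 0.4223·7.2500] = 2.8262
Node d (S = 16.25): V_d = e^(−0.08)·[0.5777·7.2500 + 0.4223·19.4375] = 11.4435
Node 0 (S = 25): V_0 = e^(−0.08)·[0.5777·2.8262 + 0.4223·11.4435] = 5.9681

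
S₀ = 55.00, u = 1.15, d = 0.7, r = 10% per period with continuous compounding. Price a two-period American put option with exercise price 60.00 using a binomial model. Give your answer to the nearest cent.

5.00

Risk-neutral probability p = (e^0.1 − 0.7)/(1.15 − 0.7) = 0.4052/0.4500 = 0.9004
Terminal stock prices: S_uu = 72.74, S_ud = 44.27, S_dd = 26.95
Terminal payoffs (K − S): max(-12.74, 0) = 0, max(15.73, 0) = 15.73, max(33.05, 0) = 33.05
Node u (S = 63.25): continuation = e^(−0.1)·[0.9004·0.0000 + 0.0996·15.7250] = 1.4175; exercise value = 0.0000 ≤ continuation, so V_u = 1.4175
Node d (S = 38.5): continuation = e^(−0.1)·[0.9004·15.7250 + 0.0996·33.0500] = 15.7902; exercise value = 21.5000 > continuation, so V_d = 21.5000 (exercise)
Node 0 (S = 55): continuation = e^(−0.1)·[0.9004·1.4175 + 0.0996·21.5000] = 3.0928; exercise value = 5.0000 > continuation, so V_0 = 5.0000 (exercise)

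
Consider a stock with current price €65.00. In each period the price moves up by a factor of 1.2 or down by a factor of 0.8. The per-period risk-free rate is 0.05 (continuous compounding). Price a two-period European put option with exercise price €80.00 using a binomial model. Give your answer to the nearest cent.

Risk-neutral probability p = (e^0.05 − 0.8)/(1.2 − 0.8) = 0.2513/0.4000 = 0.6282
Terminal stock prices: S_uu = 93.6, S_ud = 62.4, S_dd = 41.6
Terminal payoffs (K − S): max(-13.6, 0) = 0, max(17.6, 0) = 17.6, max(38.4, 0) = 38.4
Node u (S = 78): V_u = e^(−0.05)·[0.6282·0.0000 + 0.3718·17.6000] = 6.2249
Node d (S = 52): V_d = e^(−0.05)·[0.6282·17.6000 + 0.3718·38.4000] = 24.0984
Node 0 (S = 65): V_0 = e^(−0.05)·[0.6282·6.2249 + 0.3718·24.0984] = 12.2429

€12.24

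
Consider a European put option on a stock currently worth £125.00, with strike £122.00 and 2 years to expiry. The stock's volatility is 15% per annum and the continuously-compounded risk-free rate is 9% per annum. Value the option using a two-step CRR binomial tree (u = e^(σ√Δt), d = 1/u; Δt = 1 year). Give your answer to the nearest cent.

£1.24

CRR parameters: u = e^(σ√Δt) = e^(0.15·√1) = 1.1618, d = 1/u = 0.8607
Per-period rate: rΔt = 0.09·1 = 0.09, so R = e^0.09 = 1.0942
Risk-neutral probability p = (e^0.09 − 0.8607)/(1.1618 − 0.8607) = 0.2335/0.3011 = 0.7753
Terminal stock prices: S_uu = 168.7, S_ud = 125, S_dd = 92.6
Terminal payoffs (K − S): max(-46.73, 0) = 0, max(-3, 0) = 0, max(29.4, 0) = 29.4
Node u (S = 145.2): V_u = e^(−0.09)·[0.7753·0.0000 + 0.2247·0.0000] = 0.0000
Node d (S = 107.6): V_d = e^(−0.09)·[0.7753·0.0000 + 0.2247·29.3977] = 6.0368
Node 0 (S = 125): V_0 = e^(−0.09)·[0.7753·0.0000 + 0.2247·6.0368] = 1.2397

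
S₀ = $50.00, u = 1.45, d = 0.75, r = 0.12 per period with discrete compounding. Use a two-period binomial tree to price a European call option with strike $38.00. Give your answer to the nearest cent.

Risk-neutral probability p = (1 + 0.12 − 0.75)/(1.45 − 0.75) = 0.3700/0.7000 = 0.5286
Terminal stock prices: S_uu = 105.1, S_ud = 54.38, S_dd = 28.12
Terminal payoffs (S − K): max(67.12, 0) = 67.12, max(16.38, 0) = 16.38, max(-9.875, 0) = 0
Node u (S = 72.5): V_u = 1/1.12·[0.5286·67.1250 + 0.4714·16.3750] = 38.5714
Node d (S = 37.5): V_d = 1/1.12·[0.5286·16.3750 + 0.4714·0.0000] = 7.7280
Node 0 (S = 50): V_0 = 1/1.12·[0.5286·38.5714 + 0.4714·7.7280] = 21.4562

$21.46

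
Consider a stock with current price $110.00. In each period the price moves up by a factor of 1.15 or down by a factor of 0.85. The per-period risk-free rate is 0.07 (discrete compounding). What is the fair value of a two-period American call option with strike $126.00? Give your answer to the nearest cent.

$9.15

Risk-neutral probability p = (1 + 0.07 − 0.85)/(1.15 − 0.85) = 0.2200/0.3000 = 0.7333
Terminal stock prices: S_uu = 145.5, S_ud = 107.5, S_dd = 79.47
Terminal payoffs (S − K): max(19.47, 0) = 19.47, max(-18.48, 0) = 0, max(-46.53, 0) = 0
Node u (S = 126.5): continuation = 1/1.07·[0.7333·19.4750 + 0.2667·0.0000] = 13.3474; exercise value = 0.5000 ≤ continuation, so V_u = 13.3474
Node d (S = 93.5): continuation = 1/1.07·[0.7333·0.0000 + 0.2667·0.0000] = 0.0000; exercise value = 0.0000 ≤ continuation, so V_d = 0.0000
Node 0 (S = 110): continuation = 1/1.07·[0.7333·13.3474 + 0.2667·0.0000] = 9.1477; exercise value = 0.0000 ≤ continuation, so V_0 = 9.1477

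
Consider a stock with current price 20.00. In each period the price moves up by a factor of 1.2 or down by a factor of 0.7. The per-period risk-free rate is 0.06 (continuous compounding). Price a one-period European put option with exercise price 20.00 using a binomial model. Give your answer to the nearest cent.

Risk-neutral probability p = (e^0.06 − 0.7)/(1.2 − 0.7) = 0.3618/0.5000 = 0.7237
Terminal stock prices: S_u = 24, S_d = 14
Terminal payoffs (K − S): max(-4, 0) = 0, max(6, 0) = 6
Node 0 (S = 20): V_0 = e^(−0.06)·[0.7237·0.0000 + 0.2763·6.0000] = 1.5614

1.56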